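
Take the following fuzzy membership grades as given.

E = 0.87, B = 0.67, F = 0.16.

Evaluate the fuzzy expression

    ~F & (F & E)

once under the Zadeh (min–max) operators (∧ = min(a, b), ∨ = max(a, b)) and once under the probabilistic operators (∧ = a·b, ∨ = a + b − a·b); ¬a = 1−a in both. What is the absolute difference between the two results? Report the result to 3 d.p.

0.043

Under Zadeh (min–max):
  ~F = 1 − 0.16 = 0.84
  F & E = min(a, b) on (0.16, 0.87) = 0.16
  ~F & (F & E) = min(a, b) on (0.84, 0.16) = 0.16
  → value = 0.1600
Under probabilistic:
  ~F = 1 − 0.1600 = 0.8400
  F & E = a·b on (0.1600, 0.8700) = 0.1392
  ~F & (F & E) = a·b on (0.8400, 0.1392) = 0.1169
  → value = 0.1169
|0.1600 − 0.1169| = 0.043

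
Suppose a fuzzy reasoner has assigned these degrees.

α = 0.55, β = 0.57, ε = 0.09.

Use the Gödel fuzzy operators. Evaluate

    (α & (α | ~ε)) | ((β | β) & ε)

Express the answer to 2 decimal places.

~ε = 1 − 0.09 = 0.91
α | ~ε = max(a, b) on (0.55, 0.91) = 0.91
α & (α | ~ε) = min(a, b) on (0.55, 0.91) = 0.55
β | β = max(a, b) on (0.57, 0.57) = 0.57
(β | β) & ε = min(a, b) on (0.57, 0.09) = 0.09
(α & (α | ~ε)) | ((β | β) & ε) = max(a, b) on (0.55, 0.09) = 0.55

0.55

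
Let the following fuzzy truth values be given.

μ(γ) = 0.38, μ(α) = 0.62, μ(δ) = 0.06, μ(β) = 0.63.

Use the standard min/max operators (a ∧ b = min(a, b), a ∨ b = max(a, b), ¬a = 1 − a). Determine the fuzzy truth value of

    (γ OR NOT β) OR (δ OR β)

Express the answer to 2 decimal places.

NOT β = 1 − 0.63 = 0.37
γ OR NOT β = max(a, b) on (0.38, 0.37) = 0.38
δ OR β = max(a, b) on (0.06, 0.63) = 0.63
(γ OR NOT β) OR (δ OR β) = max(a, b) on (0.38, 0.63) = 0.63

0.63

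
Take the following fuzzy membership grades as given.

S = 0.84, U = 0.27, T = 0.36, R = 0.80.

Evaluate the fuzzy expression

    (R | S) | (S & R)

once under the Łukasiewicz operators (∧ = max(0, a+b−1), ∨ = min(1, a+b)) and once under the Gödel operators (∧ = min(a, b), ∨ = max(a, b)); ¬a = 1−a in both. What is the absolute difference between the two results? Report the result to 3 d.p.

0.160

Under Łukasiewicz:
  R | S = min(1, a+b) on (0.80, 0.84) = 1.00
  S & R = max(0, a+b−1) on (0.84, 0.80) = 0.64
  (R | S) | (S & R) = min(1, a+b) on (1.00, 0.64) = 1.00
  → value = 1.0000
Under Gödel:
  R | S = max(a, b) on (0.80, 0.84) = 0.84
  S & R = min(a, b) on (0.84, 0.80) = 0.80
  (R | S) | (S & R) = max(a, b) on (0.84, 0.80) = 0.84
  → value = 0.8400
|1.0000 − 0.8400| = 0.160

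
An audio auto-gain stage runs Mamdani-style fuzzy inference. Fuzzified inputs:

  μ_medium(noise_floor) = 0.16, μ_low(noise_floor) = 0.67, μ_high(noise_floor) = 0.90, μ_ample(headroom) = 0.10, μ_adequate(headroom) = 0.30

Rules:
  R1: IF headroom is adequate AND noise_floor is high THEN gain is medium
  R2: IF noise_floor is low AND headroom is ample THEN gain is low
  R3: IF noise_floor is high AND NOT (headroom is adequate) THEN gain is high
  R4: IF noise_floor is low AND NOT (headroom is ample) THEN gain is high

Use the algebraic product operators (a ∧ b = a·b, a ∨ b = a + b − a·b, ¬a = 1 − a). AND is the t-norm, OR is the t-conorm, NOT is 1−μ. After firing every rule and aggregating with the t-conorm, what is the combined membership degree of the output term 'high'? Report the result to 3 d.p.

R1: adequate=0.30, high=0.90; AND[a·b] → w = 0.2700
R2: low=0.67, ample=0.10; AND[a·b] → w = 0.0670
R3: high=0.90, ¬adequate=1−0.30=0.70; AND[a·b] → w = 0.6300
R4: low=0.67, ¬ample=1−0.10=0.90; AND[a·b] → w = 0.6030
Rules with consequent 'high': {R3, R4} → strengths 0.6300, 0.6030
Aggregate via t-conorm [a + b − a·b]: 0.8531

0.853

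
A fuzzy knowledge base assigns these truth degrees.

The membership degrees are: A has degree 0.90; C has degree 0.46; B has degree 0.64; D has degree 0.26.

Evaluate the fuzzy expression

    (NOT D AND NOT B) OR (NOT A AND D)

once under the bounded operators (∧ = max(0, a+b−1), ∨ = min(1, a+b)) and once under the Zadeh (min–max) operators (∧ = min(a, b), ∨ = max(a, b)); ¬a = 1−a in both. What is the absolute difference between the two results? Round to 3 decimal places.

Under bounded:
  NOT D = 1 − 0.26 = 0.74
  NOT B = 1 − 0.64 = 0.36
  NOT D AND NOT B = max(0, a+b−1) on (0.74, 0.36) = 0.10
  NOT A = 1 − 0.90 = 0.10
  NOT A AND D = max(0, a+b−1) on (0.10, 0.26) = 0.00
  (NOT D AND NOT B) OR (NOT A AND D) = min(1, a+b) on (0.10, 0.00) = 0.10
  → value = 0.1000
Under Zadeh (min–max):
  NOT D = 1 − 0.26 = 0.74
  NOT B = 1 − 0.64 = 0.36
  NOT D AND NOT B = min(a, b) on (0.74, 0.36) = 0.36
  NOT A = 1 − 0.90 = 0.10
  NOT A AND D = min(a, b) on (0.10, 0.26) = 0.10
  (NOT D AND NOT B) OR (NOT A AND D) = max(a, b) on (0.36, 0.10) = 0.36
  → value = 0.3600
|0.1000 − 0.3600| = 0.260

0.260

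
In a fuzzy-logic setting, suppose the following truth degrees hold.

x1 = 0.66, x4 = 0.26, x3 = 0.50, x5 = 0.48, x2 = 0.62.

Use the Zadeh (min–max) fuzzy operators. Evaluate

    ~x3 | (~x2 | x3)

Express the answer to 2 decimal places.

0.50

~x3 = 1 − 0.50 = 0.50
~x2 = 1 − 0.62 = 0.38
~x2 | x3 = max(a, b) on (0.38, 0.50) = 0.50
~x3 | (~x2 | x3) = max(a, b) on (0.50, 0.50) = 0.50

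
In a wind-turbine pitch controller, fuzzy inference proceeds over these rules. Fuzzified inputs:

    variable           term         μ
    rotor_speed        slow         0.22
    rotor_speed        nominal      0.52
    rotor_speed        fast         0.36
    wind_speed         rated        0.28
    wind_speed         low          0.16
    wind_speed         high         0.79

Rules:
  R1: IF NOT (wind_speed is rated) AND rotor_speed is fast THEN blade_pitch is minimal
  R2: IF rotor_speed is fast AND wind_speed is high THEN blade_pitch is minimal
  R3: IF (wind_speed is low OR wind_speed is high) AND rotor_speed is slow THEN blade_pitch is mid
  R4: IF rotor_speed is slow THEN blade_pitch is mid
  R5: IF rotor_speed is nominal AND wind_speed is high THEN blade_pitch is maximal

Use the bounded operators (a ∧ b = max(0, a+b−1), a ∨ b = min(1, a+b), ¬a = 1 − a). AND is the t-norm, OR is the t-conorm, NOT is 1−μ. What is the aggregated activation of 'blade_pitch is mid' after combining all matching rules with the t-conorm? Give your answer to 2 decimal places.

R1: ¬rated=1−0.28=0.72, fast=0.36; AND[max(0, a+b−1)] → w = 0.08
R2: fast=0.36, high=0.79; AND[max(0, a+b−1)] → w = 0.15
R3: (low=0.16 OR high=0.79) = 0.95; AND[max(0, a+b−1)] with slow=0.22 → w = 0.17
R4: slow=0.22 → w = 0.22
R5: nominal=0.52, high=0.79; AND[max(0, a+b−1)] → w = 0.31
Rules with consequent 'mid': {R3, R4} → strengths 0.17, 0.22
Aggregate via t-conorm [min(1, a+b)]: 0.39

0.39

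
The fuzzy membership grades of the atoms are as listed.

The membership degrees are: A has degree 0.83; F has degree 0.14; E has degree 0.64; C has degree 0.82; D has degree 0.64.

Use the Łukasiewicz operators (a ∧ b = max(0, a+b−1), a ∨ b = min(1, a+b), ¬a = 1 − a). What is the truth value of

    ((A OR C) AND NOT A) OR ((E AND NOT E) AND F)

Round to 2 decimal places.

0.17

A OR C = min(1, a+b) on (0.83, 0.82) = 1.00
NOT A = 1 − 0.83 = 0.17
(A OR C) AND NOT A = max(0, a+b−1) on (1.00, 0.17) = 0.17
NOT E = 1 − 0.64 = 0.36
E AND NOT E = max(0, a+b−1) on (0.64, 0.36) = 0.00
(E AND NOT E) AND F = max(0, a+b−1) on (0.00, 0.14) = 0.00
((A OR C) AND NOT A) OR ((E AND NOT E) AND F) = min(1, a+b) on (0.17, 0.00) = 0.17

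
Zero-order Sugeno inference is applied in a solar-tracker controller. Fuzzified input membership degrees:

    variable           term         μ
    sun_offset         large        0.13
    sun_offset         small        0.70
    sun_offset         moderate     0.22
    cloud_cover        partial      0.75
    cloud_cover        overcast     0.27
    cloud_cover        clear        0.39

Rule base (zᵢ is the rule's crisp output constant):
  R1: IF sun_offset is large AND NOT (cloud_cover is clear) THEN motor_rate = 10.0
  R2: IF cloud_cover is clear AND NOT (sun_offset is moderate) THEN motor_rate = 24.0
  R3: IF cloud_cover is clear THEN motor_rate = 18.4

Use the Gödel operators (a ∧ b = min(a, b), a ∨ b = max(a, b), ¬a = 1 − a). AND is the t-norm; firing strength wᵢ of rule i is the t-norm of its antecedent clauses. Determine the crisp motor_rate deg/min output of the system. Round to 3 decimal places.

19.600

R1 (z=10.0): large=0.13, ¬clear=1−0.39=0.61; AND[min(a, b)] → w = 0.13
R2 (z=24.0): clear=0.39, ¬moderate=1−0.22=0.78; AND[min(a, b)] → w = 0.39
R3 (z=18.4): clear=0.39 → w = 0.39
Weighted average = (0.13·10.0 + 0.39·24.0 + 0.39·18.4) / (0.13 + 0.39 + 0.39)
  = 17.8360 / 0.9100 = 19.600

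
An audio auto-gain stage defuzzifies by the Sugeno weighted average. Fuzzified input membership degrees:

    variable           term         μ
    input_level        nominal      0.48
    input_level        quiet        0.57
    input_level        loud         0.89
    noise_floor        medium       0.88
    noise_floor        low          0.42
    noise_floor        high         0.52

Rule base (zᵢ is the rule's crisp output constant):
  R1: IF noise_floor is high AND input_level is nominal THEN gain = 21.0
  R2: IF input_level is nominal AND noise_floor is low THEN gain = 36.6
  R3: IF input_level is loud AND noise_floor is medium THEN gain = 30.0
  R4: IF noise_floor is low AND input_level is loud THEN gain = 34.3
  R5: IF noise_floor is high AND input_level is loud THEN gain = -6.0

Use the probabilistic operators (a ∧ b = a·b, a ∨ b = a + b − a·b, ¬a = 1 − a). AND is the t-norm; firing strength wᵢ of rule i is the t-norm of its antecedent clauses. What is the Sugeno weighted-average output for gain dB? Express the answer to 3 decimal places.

R1 (z=21.0): high=0.52, nominal=0.48; AND[a·b] → w = 0.2496
R2 (z=36.6): nominal=0.48, low=0.42; AND[a·b] → w = 0.2016
R3 (z=30.0): loud=0.89, medium=0.88; AND[a·b] → w = 0.7832
R4 (z=34.3): low=0.42, loud=0.89; AND[a·b] → w = 0.3738
R5 (z=-6.0): high=0.52, loud=0.89; AND[a·b] → w = 0.4628
Weighted average = (0.2496·21.0 + 0.2016·36.6 + 0.7832·30.0 + 0.3738·34.3 + 0.4628·-6.0) / (0.2496 + 0.2016 + 0.7832 + 0.3738 + 0.4628)
  = 46.1607 / 2.0710 = 22.289

22.289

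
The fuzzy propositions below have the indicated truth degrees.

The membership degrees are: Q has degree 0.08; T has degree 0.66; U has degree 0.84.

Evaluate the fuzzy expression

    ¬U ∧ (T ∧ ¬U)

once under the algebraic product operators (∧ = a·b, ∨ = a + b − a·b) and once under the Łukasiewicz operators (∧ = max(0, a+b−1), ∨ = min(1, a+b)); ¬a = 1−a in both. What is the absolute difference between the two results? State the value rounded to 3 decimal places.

Under algebraic product:
  ¬U = 1 − 0.8400 = 0.1600
  ¬U = 1 − 0.8400 = 0.1600
  T ∧ ¬U = a·b on (0.6600, 0.1600) = 0.1056
  ¬U ∧ (T ∧ ¬U) = a·b on (0.1600, 0.1056) = 0.0169
  → value = 0.0169
Under Łukasiewicz:
  ¬U = 1 − 0.84 = 0.16
  ¬U = 1 − 0.84 = 0.16
  T ∧ ¬U = max(0, a+b−1) on (0.66, 0.16) = 0.00
  ¬U ∧ (T ∧ ¬U) = max(0, a+b−1) on (0.16, 0.00) = 0.00
  → value = 0.0000
|0.0169 − 0.0000| = 0.017

0.017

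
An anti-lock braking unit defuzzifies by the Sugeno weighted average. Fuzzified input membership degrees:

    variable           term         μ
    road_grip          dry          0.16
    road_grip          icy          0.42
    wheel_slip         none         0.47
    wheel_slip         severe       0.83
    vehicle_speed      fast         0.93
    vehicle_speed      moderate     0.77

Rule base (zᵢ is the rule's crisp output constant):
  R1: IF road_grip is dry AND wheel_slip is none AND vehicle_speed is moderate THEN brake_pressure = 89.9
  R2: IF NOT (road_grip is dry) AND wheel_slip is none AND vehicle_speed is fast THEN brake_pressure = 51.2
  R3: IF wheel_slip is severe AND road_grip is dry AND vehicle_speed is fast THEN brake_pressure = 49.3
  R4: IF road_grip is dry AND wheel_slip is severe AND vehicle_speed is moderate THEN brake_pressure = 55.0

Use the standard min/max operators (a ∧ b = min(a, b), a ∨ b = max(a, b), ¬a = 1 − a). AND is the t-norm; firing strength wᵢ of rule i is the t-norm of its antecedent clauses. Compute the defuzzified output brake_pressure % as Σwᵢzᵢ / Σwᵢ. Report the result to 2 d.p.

58.04

R1 (z=89.9): dry=0.16, none=0.47, moderate=0.77; AND[min(a, b)] → w = 0.16
R2 (z=51.2): ¬dry=1−0.16=0.84, none=0.47, fast=0.93; AND[min(a, b)] → w = 0.47
R3 (z=49.3): severe=0.83, dry=0.16, fast=0.93; AND[min(a, b)] → w = 0.16
R4 (z=55.0): dry=0.16, severe=0.83, moderate=0.77; AND[min(a, b)] → w = 0.16
Weighted average = (0.16·89.9 + 0.47·51.2 + 0.16·49.3 + 0.16·55.0) / (0.16 + 0.47 + 0.16 + 0.16)
  = 55.1360 / 0.9500 = 58.04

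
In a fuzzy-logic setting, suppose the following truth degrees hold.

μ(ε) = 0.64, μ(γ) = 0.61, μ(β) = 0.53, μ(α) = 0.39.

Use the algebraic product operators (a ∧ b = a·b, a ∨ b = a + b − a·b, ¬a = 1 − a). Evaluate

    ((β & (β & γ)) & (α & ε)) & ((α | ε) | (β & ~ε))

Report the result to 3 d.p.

β & γ = a·b on (0.5300, 0.6100) = 0.3233
β & (β & γ) = a·b on (0.5300, 0.3233) = 0.1713
α & ε = a·b on (0.3900, 0.6400) = 0.2496
(β & (β & γ)) & (α & ε) = a·b on (0.1713, 0.2496) = 0.0428
α | ε = a + b − a·b on (0.3900, 0.6400) = 0.7804
~ε = 1 − 0.6400 = 0.3600
β & ~ε = a·b on (0.5300, 0.3600) = 0.1908
(α | ε) | (β & ~ε) = a + b − a·b on (0.7804, 0.1908) = 0.8223
((β & (β & γ)) & (α & ε)) & ((α | ε) | (β & ~ε)) = a·b on (0.0428, 0.8223) = 0.0352

0.035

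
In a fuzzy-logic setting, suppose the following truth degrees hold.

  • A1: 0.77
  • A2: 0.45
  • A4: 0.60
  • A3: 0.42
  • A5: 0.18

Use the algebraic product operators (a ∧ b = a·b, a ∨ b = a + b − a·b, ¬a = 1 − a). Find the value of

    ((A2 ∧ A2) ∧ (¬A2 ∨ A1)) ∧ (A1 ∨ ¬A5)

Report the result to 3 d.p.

0.174

A2 ∧ A2 = a·b on (0.4500, 0.4500) = 0.2025
¬A2 = 1 − 0.4500 = 0.5500
¬A2 ∨ A1 = a + b − a·b on (0.5500, 0.7700) = 0.8965
(A2 ∧ A2) ∧ (¬A2 ∨ A1) = a·b on (0.2025, 0.8965) = 0.1815
¬A5 = 1 − 0.1800 = 0.8200
A1 ∨ ¬A5 = a + b − a·b on (0.7700, 0.8200) = 0.9586
((A2 ∧ A2) ∧ (¬A2 ∨ A1)) ∧ (A1 ∨ ¬A5) = a·b on (0.1815, 0.9586) = 0.1740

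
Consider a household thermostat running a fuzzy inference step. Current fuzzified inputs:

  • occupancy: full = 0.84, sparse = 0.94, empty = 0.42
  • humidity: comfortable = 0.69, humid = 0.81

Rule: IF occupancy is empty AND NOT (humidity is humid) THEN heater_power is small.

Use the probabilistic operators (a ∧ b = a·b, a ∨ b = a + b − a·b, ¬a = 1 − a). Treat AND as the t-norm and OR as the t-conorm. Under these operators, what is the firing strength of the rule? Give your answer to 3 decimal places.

firing strength: empty=0.42, ¬humid=1−0.81=0.19; AND[a·b] → w = 0.0798

0.080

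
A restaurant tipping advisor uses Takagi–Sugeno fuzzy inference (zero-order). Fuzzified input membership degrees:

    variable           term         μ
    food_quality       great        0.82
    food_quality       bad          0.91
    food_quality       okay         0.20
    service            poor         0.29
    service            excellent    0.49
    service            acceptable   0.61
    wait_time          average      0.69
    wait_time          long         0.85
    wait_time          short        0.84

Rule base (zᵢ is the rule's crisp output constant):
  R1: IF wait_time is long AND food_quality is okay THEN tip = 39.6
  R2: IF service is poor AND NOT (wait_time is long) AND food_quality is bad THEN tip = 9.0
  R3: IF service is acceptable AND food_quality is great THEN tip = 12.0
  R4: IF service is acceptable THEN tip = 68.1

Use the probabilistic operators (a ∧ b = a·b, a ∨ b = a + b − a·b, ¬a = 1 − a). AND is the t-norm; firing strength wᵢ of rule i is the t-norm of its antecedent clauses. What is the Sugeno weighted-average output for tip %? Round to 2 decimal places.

R1 (z=39.6): long=0.85, okay=0.20; AND[a·b] → w = 0.1700
R2 (z=9.0): poor=0.29, ¬long=1−0.85=0.15, bad=0.91; AND[a·b] → w = 0.0396
R3 (z=12.0): acceptable=0.61, great=0.82; AND[a·b] → w = 0.5002
R4 (z=68.1): acceptable=0.61 → w = 0.6100
Weighted average = (0.1700·39.6 + 0.0396·9.0 + 0.5002·12.0 + 0.6100·68.1) / (0.1700 + 0.0396 + 0.5002 + 0.6100)
  = 54.6317 / 1.3198 = 41.39

41.39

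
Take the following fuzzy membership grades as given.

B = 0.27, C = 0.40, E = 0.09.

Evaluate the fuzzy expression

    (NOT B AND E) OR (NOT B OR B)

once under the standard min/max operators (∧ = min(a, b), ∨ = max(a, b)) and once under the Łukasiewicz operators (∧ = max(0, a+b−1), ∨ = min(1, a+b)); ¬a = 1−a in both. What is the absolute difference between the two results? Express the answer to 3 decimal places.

Under standard min/max:
  NOT B = 1 − 0.27 = 0.73
  NOT B AND E = min(a, b) on (0.73, 0.09) = 0.09
  NOT B = 1 − 0.27 = 0.73
  NOT B OR B = max(a, b) on (0.73, 0.27) = 0.73
  (NOT B AND E) OR (NOT B OR B) = max(a, b) on (0.09, 0.73) = 0.73
  → value = 0.7300
Under Łukasiewicz:
  NOT B = 1 − 0.27 = 0.73
  NOT B AND E = max(0, a+b−1) on (0.73, 0.09) = 0.00
  NOT B = 1 − 0.27 = 0.73
  NOT B OR B = min(1, a+b) on (0.73, 0.27) = 1.00
  (NOT B AND E) OR (NOT B OR B) = min(1, a+b) on (0.00, 1.00) = 1.00
  → value = 1.0000
|0.7300 − 1.0000| = 0.270

0.270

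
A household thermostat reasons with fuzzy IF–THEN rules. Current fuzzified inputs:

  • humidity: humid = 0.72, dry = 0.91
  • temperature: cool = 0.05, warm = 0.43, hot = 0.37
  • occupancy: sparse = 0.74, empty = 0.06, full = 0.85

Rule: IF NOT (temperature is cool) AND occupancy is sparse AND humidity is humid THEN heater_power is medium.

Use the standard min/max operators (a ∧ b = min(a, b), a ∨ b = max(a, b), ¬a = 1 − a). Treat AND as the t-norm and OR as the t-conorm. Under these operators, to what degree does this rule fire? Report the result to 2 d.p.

0.72

firing strength: ¬cool=1−0.05=0.95, sparse=0.74, humid=0.72; AND[min(a, b)] → w = 0.72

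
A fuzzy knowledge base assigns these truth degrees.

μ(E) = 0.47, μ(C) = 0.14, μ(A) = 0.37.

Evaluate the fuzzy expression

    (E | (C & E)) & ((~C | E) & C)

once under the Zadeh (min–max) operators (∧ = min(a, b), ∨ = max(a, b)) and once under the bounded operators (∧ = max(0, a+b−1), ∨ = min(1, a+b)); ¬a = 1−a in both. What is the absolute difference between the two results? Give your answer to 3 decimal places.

Under Zadeh (min–max):
  C & E = min(a, b) on (0.14, 0.47) = 0.14
  E | (C & E) = max(a, b) on (0.47, 0.14) = 0.47
  ~C = 1 − 0.14 = 0.86
  ~C | E = max(a, b) on (0.86, 0.47) = 0.86
  (~C | E) & C = min(a, b) on (0.86, 0.14) = 0.14
  (E | (C & E)) & ((~C | E) & C) = min(a, b) on (0.47, 0.14) = 0.14
  → value = 0.1400
Under bounded:
  C & E = max(0, a+b−1) on (0.14, 0.47) = 0.00
  E | (C & E) = min(1, a+b) on (0.47, 0.00) = 0.47
  ~C = 1 − 0.14 = 0.86
  ~C | E = min(1, a+b) on (0.86, 0.47) = 1.00
  (~C | E) & C = max(0, a+b−1) on (1.00, 0.14) = 0.14
  (E | (C & E)) & ((~C | E) & C) = max(0, a+b−1) on (0.47, 0.14) = 0.00
  → value = 0.0000
|0.1400 − 0.0000| = 0.140

0.140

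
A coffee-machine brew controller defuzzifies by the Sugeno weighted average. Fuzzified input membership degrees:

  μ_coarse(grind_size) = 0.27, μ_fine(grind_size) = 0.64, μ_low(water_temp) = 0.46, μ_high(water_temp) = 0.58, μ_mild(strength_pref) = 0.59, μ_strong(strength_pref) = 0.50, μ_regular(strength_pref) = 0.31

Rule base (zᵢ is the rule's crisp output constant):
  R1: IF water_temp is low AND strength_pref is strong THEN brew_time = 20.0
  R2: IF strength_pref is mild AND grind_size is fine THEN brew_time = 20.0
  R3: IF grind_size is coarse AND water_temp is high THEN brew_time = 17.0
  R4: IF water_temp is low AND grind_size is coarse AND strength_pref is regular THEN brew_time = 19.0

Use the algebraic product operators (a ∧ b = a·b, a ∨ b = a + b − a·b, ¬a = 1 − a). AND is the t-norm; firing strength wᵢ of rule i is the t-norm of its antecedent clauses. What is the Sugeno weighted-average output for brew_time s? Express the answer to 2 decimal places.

R1 (z=20.0): low=0.46, strong=0.50; AND[a·b] → w = 0.2300
R2 (z=20.0): mild=0.59, fine=0.64; AND[a·b] → w = 0.3776
R3 (z=17.0): coarse=0.27, high=0.58; AND[a·b] → w = 0.1566
R4 (z=19.0): low=0.46, coarse=0.27, regular=0.31; AND[a·b] → w = 0.0385
Weighted average = (0.2300·20.0 + 0.3776·20.0 + 0.1566·17.0 + 0.0385·19.0) / (0.2300 + 0.3776 + 0.1566 + 0.0385)
  = 15.5457 / 0.8027 = 19.37

19.37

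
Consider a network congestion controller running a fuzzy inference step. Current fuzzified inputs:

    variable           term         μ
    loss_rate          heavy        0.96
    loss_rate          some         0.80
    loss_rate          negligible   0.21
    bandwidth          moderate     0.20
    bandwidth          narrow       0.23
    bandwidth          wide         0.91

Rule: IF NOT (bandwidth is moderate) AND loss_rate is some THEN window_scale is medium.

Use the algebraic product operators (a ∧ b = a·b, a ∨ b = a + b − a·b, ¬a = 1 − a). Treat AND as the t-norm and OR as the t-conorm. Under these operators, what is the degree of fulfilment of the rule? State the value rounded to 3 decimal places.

firing strength: ¬moderate=1−0.20=0.80, some=0.80; AND[a·b] → w = 0.6400

0.640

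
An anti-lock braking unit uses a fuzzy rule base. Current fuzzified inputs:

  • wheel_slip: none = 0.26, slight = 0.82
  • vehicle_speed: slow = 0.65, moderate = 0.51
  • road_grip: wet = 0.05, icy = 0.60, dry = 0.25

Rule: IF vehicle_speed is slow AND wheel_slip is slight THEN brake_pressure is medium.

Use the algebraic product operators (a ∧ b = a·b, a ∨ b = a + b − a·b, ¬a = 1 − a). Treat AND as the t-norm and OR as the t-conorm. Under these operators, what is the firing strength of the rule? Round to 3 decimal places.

0.533

firing strength: slow=0.65, slight=0.82; AND[a·b] → w = 0.5330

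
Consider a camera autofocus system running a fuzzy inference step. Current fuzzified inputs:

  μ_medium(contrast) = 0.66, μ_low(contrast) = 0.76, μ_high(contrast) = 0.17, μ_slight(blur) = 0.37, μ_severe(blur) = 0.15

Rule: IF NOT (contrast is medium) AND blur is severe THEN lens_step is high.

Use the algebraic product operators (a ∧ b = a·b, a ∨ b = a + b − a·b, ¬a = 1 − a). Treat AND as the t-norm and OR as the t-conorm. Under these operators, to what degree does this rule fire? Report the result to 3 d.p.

firing strength: ¬medium=1−0.66=0.34, severe=0.15; AND[a·b] → w = 0.0510

0.051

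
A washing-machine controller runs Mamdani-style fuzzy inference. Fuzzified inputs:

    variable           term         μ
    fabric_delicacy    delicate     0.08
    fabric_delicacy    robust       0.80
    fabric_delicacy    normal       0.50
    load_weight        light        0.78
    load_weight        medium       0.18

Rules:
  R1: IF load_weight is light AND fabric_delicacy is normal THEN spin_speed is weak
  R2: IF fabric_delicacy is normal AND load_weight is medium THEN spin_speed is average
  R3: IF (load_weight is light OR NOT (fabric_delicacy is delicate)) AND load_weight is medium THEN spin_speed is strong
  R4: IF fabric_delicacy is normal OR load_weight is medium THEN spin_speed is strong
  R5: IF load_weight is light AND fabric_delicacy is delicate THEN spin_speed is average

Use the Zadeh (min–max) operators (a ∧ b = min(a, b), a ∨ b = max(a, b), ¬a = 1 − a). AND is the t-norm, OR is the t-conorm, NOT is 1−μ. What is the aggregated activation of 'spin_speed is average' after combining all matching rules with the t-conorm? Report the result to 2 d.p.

0.18

R1: light=0.78, normal=0.50; AND[min(a, b)] → w = 0.50
R2: normal=0.50, medium=0.18; AND[min(a, b)] → w = 0.18
R3: (light=0.78 OR ¬delicate=1−0.08=0.92) = 0.92; AND[min(a, b)] with medium=0.18 → w = 0.18
R4: normal=0.50, medium=0.18; OR[max(a, b)] → w = 0.50
R5: light=0.78, delicate=0.08; AND[min(a, b)] → w = 0.08
Rules with consequent 'average': {R2, R5} → strengths 0.18, 0.08
Aggregate via t-conorm [max(a, b)]: 0.18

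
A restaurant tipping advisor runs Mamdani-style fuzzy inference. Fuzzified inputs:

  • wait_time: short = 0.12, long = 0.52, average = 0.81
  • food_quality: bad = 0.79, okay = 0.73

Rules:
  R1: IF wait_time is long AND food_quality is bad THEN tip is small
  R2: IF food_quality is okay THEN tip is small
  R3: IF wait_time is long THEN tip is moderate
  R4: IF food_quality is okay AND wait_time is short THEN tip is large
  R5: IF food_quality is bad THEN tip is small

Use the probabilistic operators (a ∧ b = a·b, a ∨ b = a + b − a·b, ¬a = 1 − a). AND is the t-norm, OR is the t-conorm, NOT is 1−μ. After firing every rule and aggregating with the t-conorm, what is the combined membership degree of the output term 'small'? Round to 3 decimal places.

R1: long=0.52, bad=0.79; AND[a·b] → w = 0.4108
R2: okay=0.73 → w = 0.7300
R3: long=0.52 → w = 0.5200
R4: okay=0.73, short=0.12; AND[a·b] → w = 0.0876
R5: bad=0.79 → w = 0.7900
Rules with consequent 'small': {R1, R2, R5} → strengths 0.4108, 0.7300, 0.7900
Aggregate via t-conorm [a + b − a·b]: 0.9666

0.967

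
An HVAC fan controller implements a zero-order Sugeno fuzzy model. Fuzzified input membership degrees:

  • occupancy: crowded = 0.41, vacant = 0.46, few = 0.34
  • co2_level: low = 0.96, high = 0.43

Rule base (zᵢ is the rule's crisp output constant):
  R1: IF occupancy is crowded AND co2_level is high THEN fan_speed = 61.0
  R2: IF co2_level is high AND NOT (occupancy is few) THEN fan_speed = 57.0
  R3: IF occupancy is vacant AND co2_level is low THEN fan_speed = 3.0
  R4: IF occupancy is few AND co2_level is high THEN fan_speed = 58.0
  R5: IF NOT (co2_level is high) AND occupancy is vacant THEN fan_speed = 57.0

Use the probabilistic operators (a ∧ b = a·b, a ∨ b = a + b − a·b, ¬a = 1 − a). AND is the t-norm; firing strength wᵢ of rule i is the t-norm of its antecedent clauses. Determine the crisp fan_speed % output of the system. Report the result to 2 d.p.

R1 (z=61.0): crowded=0.41, high=0.43; AND[a·b] → w = 0.1763
R2 (z=57.0): high=0.43, ¬few=1−0.34=0.66; AND[a·b] → w = 0.2838
R3 (z=3.0): vacant=0.46, low=0.96; AND[a·b] → w = 0.4416
R4 (z=58.0): few=0.34, high=0.43; AND[a·b] → w = 0.1462
R5 (z=57.0): ¬high=1−0.43=0.57, vacant=0.46; AND[a·b] → w = 0.2622
Weighted average = (0.1763·61.0 + 0.2838·57.0 + 0.4416·3.0 + 0.1462·58.0 + 0.2622·57.0) / (0.1763 + 0.2838 + 0.4416 + 0.1462 + 0.2622)
  = 51.6807 / 1.3101 = 39.45

39.45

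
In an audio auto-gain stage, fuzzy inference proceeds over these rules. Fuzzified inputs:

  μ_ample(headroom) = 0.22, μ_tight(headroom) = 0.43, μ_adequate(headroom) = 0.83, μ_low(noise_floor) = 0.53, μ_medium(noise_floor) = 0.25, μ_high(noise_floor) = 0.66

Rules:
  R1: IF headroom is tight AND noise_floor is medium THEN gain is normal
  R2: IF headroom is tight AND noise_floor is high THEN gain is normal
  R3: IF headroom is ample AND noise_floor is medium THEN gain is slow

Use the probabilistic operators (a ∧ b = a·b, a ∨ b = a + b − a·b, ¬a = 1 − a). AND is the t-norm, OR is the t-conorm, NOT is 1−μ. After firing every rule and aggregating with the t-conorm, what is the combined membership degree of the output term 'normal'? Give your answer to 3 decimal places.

R1: tight=0.43, medium=0.25; AND[a·b] → w = 0.1075
R2: tight=0.43, high=0.66; AND[a·b] → w = 0.2838
R3: ample=0.22, medium=0.25; AND[a·b] → w = 0.0550
Rules with consequent 'normal': {R1, R2} → strengths 0.1075, 0.2838
Aggregate via t-conorm [a + b − a·b]: 0.3608

0.361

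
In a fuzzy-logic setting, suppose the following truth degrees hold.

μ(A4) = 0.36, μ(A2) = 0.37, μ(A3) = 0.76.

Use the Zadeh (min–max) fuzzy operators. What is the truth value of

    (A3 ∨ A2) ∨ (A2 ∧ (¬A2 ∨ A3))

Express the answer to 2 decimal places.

0.76

A3 ∨ A2 = max(a, b) on (0.76, 0.37) = 0.76
¬A2 = 1 − 0.37 = 0.63
¬A2 ∨ A3 = max(a, b) on (0.63, 0.76) = 0.76
A2 ∧ (¬A2 ∨ A3) = min(a, b) on (0.37, 0.76) = 0.37
(A3 ∨ A2) ∨ (A2 ∧ (¬A2 ∨ A3)) = max(a, b) on (0.76, 0.37) = 0.76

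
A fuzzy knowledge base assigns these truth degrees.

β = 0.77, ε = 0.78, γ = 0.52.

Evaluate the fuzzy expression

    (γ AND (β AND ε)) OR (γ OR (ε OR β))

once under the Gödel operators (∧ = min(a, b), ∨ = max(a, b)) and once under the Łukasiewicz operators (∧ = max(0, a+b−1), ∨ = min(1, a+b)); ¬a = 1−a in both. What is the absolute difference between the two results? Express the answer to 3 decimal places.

0.220

Under Gödel:
  β AND ε = min(a, b) on (0.77, 0.78) = 0.77
  γ AND (β AND ε) = min(a, b) on (0.52, 0.77) = 0.52
  ε OR β = max(a, b) on (0.78, 0.77) = 0.78
  γ OR (ε OR β) = max(a, b) on (0.52, 0.78) = 0.78
  (γ AND (β AND ε)) OR (γ OR (ε OR β)) = max(a, b) on (0.52, 0.78) = 0.78
  → value = 0.7800
Under Łukasiewicz:
  β AND ε = max(0, a+b−1) on (0.77, 0.78) = 0.55
  γ AND (β AND ε) = max(0, a+b−1) on (0.52, 0.55) = 0.07
  ε OR β = min(1, a+b) on (0.78, 0.77) = 1.00
  γ OR (ε OR β) = min(1, a+b) on (0.52, 1.00) = 1.00
  (γ AND (β AND ε)) OR (γ OR (ε OR β)) = min(1, a+b) on (0.07, 1.00) = 1.00
  → value = 1.0000
|0.7800 − 1.0000| = 0.220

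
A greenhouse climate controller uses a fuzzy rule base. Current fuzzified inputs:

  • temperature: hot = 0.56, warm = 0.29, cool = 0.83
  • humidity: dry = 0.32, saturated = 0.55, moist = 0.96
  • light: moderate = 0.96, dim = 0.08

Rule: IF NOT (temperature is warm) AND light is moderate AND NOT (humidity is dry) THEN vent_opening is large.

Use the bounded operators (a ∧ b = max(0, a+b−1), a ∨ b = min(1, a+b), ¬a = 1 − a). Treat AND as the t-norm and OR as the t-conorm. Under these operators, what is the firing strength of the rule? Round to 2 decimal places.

firing strength: ¬warm=1−0.29=0.71, moderate=0.96, ¬dry=1−0.32=0.68; AND[max(0, a+b−1)] → w = 0.35

0.35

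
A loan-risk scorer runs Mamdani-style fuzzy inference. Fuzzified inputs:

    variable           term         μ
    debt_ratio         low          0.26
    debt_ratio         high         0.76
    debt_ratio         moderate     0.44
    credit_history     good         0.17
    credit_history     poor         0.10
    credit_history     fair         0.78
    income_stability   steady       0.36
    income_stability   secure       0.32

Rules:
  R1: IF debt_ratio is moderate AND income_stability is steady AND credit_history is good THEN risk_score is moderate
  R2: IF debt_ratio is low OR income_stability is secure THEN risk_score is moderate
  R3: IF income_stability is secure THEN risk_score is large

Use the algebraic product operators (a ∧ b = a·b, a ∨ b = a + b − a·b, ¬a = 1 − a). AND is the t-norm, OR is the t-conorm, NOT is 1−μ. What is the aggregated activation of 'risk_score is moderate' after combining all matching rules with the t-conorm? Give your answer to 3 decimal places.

R1: moderate=0.44, steady=0.36, good=0.17; AND[a·b] → w = 0.0269
R2: low=0.26, secure=0.32; OR[a + b − a·b] → w = 0.4968
R3: secure=0.32 → w = 0.3200
Rules with consequent 'moderate': {R1, R2} → strengths 0.0269, 0.4968
Aggregate via t-conorm [a + b − a·b]: 0.5104

0.510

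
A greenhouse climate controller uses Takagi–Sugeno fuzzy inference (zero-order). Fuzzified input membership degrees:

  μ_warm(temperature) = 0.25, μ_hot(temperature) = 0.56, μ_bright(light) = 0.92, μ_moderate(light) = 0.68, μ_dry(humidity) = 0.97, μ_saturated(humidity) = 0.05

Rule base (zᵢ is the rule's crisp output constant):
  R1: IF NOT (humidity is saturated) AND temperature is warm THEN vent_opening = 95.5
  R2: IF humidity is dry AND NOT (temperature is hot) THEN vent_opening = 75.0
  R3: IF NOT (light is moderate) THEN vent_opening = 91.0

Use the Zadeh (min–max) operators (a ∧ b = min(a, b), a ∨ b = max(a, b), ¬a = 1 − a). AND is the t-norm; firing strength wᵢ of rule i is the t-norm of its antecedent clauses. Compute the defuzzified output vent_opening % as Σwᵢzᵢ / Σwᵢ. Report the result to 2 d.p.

85.14

R1 (z=95.5): ¬saturated=1−0.05=0.95, warm=0.25; AND[min(a, b)] → w = 0.25
R2 (z=75.0): dry=0.97, ¬hot=1−0.56=0.44; AND[min(a, b)] → w = 0.44
R3 (z=91.0): ¬moderate=1−0.68=0.32 → w = 0.32
Weighted average = (0.25·95.5 + 0.44·75.0 + 0.32·91.0) / (0.25 + 0.44 + 0.32)
  = 85.9950 / 1.0100 = 85.14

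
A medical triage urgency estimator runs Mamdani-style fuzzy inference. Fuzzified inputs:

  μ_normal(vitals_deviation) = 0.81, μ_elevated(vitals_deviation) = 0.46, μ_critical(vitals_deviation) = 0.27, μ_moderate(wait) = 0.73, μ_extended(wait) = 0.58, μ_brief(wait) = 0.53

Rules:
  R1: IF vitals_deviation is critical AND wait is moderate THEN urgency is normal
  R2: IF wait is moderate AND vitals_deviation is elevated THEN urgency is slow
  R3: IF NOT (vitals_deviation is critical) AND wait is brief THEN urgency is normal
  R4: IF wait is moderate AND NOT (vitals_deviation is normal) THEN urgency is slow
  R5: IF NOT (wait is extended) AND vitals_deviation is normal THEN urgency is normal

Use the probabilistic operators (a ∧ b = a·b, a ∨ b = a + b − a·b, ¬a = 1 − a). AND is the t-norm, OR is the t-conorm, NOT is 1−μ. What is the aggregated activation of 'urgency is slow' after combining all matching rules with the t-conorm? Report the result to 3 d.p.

R1: critical=0.27, moderate=0.73; AND[a·b] → w = 0.1971
R2: moderate=0.73, elevated=0.46; AND[a·b] → w = 0.3358
R3: ¬critical=1−0.27=0.73, brief=0.53; AND[a·b] → w = 0.3869
R4: moderate=0.73, ¬normal=1−0.81=0.19; AND[a·b] → w = 0.1387
R5: ¬extended=1−0.58=0.42, normal=0.81; AND[a·b] → w = 0.3402
Rules with consequent 'slow': {R2, R4} → strengths 0.3358, 0.1387
Aggregate via t-conorm [a + b − a·b]: 0.4279

0.428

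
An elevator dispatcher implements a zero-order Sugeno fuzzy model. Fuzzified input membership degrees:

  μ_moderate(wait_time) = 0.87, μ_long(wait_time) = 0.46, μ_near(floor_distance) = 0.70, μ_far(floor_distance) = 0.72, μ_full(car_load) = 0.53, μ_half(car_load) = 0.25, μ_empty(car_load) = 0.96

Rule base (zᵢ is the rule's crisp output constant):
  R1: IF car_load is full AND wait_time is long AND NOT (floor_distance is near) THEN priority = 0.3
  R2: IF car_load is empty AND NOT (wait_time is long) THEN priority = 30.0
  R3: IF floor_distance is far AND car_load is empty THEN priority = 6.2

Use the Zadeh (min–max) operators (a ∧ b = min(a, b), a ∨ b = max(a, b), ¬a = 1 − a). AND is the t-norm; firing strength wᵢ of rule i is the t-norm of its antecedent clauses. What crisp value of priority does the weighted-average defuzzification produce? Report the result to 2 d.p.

13.30

R1 (z=0.3): full=0.53, long=0.46, ¬near=1−0.70=0.30; AND[min(a, b)] → w = 0.30
R2 (z=30.0): empty=0.96, ¬long=1−0.46=0.54; AND[min(a, b)] → w = 0.54
R3 (z=6.2): far=0.72, empty=0.96; AND[min(a, b)] → w = 0.72
Weighted average = (0.30·0.3 + 0.54·30.0 + 0.72·6.2) / (0.30 + 0.54 + 0.72)
  = 20.7540 / 1.5600 = 13.30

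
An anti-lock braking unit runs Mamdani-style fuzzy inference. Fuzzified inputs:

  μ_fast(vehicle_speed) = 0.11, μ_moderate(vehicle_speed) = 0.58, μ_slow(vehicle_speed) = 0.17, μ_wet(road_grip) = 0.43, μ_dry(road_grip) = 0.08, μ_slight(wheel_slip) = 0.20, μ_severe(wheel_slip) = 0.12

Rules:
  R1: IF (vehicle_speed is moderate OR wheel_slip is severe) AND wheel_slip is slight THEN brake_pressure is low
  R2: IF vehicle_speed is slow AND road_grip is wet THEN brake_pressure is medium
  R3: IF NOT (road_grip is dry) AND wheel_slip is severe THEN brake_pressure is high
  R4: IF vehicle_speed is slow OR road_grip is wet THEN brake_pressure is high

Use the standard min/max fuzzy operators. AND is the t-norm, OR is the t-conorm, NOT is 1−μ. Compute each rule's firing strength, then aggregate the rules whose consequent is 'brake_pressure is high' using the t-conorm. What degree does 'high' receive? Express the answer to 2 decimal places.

R1: (moderate=0.58 OR severe=0.12) = 0.58; AND[min(a, b)] with slight=0.20 → w = 0.20
R2: slow=0.17, wet=0.43; AND[min(a, b)] → w = 0.17
R3: ¬dry=1−0.08=0.92, severe=0.12; AND[min(a, b)] → w = 0.12
R4: slow=0.17, wet=0.43; OR[max(a, b)] → w = 0.43
Rules with consequent 'high': {R3, R4} → strengths 0.12, 0.43
Aggregate via t-conorm [max(a, b)]: 0.43

0.43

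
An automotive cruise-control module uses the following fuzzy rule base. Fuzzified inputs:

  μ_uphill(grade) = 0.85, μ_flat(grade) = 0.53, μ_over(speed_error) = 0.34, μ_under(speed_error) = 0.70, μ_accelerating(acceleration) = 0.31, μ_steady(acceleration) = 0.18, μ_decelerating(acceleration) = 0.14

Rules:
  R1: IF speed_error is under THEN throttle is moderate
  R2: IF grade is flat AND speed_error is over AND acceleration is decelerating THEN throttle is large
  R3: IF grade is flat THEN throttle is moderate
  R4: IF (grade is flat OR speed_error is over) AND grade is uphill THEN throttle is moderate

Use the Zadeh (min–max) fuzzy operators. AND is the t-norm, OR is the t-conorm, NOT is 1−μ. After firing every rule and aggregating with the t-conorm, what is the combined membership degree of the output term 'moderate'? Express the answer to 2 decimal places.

0.70

R1: under=0.70 → w = 0.70
R2: flat=0.53, over=0.34, decelerating=0.14; AND[min(a, b)] → w = 0.14
R3: flat=0.53 → w = 0.53
R4: (flat=0.53 OR over=0.34) = 0.53; AND[min(a, b)] with uphill=0.85 → w = 0.53
Rules with consequent 'moderate': {R1, R3, R4} → strengths 0.70, 0.53, 0.53
Aggregate via t-conorm [max(a, b)]: 0.70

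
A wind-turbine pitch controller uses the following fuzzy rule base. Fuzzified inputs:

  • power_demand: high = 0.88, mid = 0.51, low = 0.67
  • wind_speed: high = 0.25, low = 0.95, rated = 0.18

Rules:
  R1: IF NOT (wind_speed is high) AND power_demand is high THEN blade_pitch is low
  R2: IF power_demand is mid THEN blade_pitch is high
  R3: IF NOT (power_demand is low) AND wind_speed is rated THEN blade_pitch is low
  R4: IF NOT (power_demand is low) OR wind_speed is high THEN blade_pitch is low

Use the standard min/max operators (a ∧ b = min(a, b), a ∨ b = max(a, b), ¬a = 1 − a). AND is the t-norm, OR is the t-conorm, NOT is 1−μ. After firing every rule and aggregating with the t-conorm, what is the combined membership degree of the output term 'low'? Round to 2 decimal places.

0.75

R1: ¬high=1−0.25=0.75, high=0.88; AND[min(a, b)] → w = 0.75
R2: mid=0.51 → w = 0.51
R3: ¬low=1−0.67=0.33, rated=0.18; AND[min(a, b)] → w = 0.18
R4: ¬low=1−0.67=0.33, high=0.25; OR[max(a, b)] → w = 0.33
Rules with consequent 'low': {R1, R3, R4} → strengths 0.75, 0.18, 0.33
Aggregate via t-conorm [max(a, b)]: 0.75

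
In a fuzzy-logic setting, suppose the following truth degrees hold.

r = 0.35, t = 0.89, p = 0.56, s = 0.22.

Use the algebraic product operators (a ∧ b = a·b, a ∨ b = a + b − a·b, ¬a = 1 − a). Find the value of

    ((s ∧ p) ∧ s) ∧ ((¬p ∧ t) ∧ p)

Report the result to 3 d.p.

s ∧ p = a·b on (0.2200, 0.5600) = 0.1232
(s ∧ p) ∧ s = a·b on (0.1232, 0.2200) = 0.0271
¬p = 1 − 0.5600 = 0.4400
¬p ∧ t = a·b on (0.4400, 0.8900) = 0.3916
(¬p ∧ t) ∧ p = a·b on (0.3916, 0.5600) = 0.2193
((s ∧ p) ∧ s) ∧ ((¬p ∧ t) ∧ p) = a·b on (0.0271, 0.2193) = 0.0059

0.006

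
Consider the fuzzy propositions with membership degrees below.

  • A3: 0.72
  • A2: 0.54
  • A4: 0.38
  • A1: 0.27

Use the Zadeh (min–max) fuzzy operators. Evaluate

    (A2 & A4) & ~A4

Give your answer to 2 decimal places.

0.38

A2 & A4 = min(a, b) on (0.54, 0.38) = 0.38
~A4 = 1 − 0.38 = 0.62
(A2 & A4) & ~A4 = min(a, b) on (0.38, 0.62) = 0.38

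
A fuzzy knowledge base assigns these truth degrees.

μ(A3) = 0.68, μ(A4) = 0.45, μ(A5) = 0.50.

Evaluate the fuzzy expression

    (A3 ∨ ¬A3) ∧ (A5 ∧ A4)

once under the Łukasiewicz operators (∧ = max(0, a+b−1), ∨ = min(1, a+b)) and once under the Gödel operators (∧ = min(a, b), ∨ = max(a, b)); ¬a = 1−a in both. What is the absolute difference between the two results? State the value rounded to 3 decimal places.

0.450

Under Łukasiewicz:
  ¬A3 = 1 − 0.68 = 0.32
  A3 ∨ ¬A3 = min(1, a+b) on (0.68, 0.32) = 1.00
  A5 ∧ A4 = max(0, a+b−1) on (0.50, 0.45) = 0.00
  (A3 ∨ ¬A3) ∧ (A5 ∧ A4) = max(0, a+b−1) on (1.00, 0.00) = 0.00
  → value = 0.0000
Under Gödel:
  ¬A3 = 1 − 0.68 = 0.32
  A3 ∨ ¬A3 = max(a, b) on (0.68, 0.32) = 0.68
  A5 ∧ A4 = min(a, b) on (0.50, 0.45) = 0.45
  (A3 ∨ ¬A3) ∧ (A5 ∧ A4) = min(a, b) on (0.68, 0.45) = 0.45
  → value = 0.4500
|0.0000 − 0.4500| = 0.450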